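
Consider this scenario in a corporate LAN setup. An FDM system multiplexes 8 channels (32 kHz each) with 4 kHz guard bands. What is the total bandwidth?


Given: 8 channels, 32 kHz each, guard = 4 kHz
Channel bandwidth = 8 * 32 = 256 kHz
Guard bands = 7 gaps * 4 kHz = 28 kHz
Total = 256 + 28 = 284 kHz

284


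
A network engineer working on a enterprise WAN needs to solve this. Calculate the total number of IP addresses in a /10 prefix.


Given: CIDR prefix /10
Host bits = 32 - 10 = 22
Total addresses = 2^22 = 4194304

4194304


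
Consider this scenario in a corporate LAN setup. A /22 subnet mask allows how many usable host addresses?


Given: subnet mask /22
Host bits = 32 - 22 = 10
Total addresses = 2^10 = 1024
Usable hosts = 1024 - 2 (network + broadcast) = 1022

1022


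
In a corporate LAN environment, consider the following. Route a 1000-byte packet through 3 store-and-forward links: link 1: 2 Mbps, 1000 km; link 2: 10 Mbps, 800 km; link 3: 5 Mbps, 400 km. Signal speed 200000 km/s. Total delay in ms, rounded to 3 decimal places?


Packet = 1000 bytes = 8000 bits. Store-and-forward: sum (t_trans + t_prop) per link.
Link 1: t_trans = 8000/(2*10^6) s = 4.0000 ms; t_prop = 1000/200000 s = 5.0000 ms; subtotal = 9.0000 ms
Link 2: t_trans = 8000/(10*10^6) s = 0.8000 ms; t_prop = 800/200000 s = 4.0000 ms; subtotal = 4.8000 ms
Link 3: t_trans = 8000/(5*10^6) s = 1.6000 ms; t_prop = 400/200000 s = 2.0000 ms; subtotal = 3.6000 ms
End-to-end = 9.0000 + 4.8000 + 3.6000 = 17.4000 ms -> 17.400 ms (3 dp)

17.400


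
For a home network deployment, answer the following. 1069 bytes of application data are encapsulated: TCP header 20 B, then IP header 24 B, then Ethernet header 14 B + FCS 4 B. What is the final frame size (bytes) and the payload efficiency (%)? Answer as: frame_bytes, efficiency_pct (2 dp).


TCP segment = 1069 + 20 = 1089 B
IP packet = 1089 + 24 = 1113 B
Ethernet frame = 1113 + 14 + 4 = 1131 B
Efficiency = app / frame = 1069 / 1131 = 0.945181 = 94.5181% -> 94.52% (2 dp)

1131, 94.52


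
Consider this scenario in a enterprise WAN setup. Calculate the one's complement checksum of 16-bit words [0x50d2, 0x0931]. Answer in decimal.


Given words: [0x50d2, 0x0931]
Step 1: Sum all words
Raw sum = 20690 + 2353 = 23043
One's complement = ~23043 & 0xFFFF = 42492

42492


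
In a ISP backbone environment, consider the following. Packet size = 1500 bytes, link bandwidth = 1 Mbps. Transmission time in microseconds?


Given: packet = 1500 bytes, bandwidth = 1 Mbps
Packet in bits = 1500 * 8 = 12000 bits
Bandwidth = 1 * 10^6 = 1000000 bps
Time = 12000 / 1000000 seconds
Time in us = 12000 * 10^6 / 1000000 = 12000

12000


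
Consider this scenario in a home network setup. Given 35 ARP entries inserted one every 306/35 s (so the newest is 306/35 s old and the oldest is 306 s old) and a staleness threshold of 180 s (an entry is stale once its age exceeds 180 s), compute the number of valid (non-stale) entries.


Ages are k * 306/35 s for k = 1..35 (spacing = 8.7429 s).
Entry k is valid iff k * 306/35 <= 180 iff k <= 35 * 180 / 306 = 20.5882
n_valid = floor(20.5882) = 20
(n_stale = 35 - 20 = 15)

20


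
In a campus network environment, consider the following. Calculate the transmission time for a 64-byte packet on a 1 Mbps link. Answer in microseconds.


Given: packet = 64 bytes, bandwidth = 1 Mbps
Packet in bits = 64 * 8 = 512 bits
Bandwidth = 1 * 10^6 = 1000000 bps
Time = 512 / 1000000 seconds
Time in us = 512 * 10^6 / 1000000 = 512

512


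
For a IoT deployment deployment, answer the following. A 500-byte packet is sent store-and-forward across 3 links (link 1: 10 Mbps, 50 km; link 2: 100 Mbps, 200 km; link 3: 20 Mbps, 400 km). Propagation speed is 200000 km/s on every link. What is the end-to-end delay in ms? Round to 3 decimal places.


Packet = 500 bytes = 4000 bits. Store-and-forward: sum (t_trans + t_prop) per link.
Link 1: t_trans = 4000/(10*10^6) s = 0.4000 ms; t_prop = 50/200000 s = 0.2500 ms; subtotal = 0.6500 ms
Link 2: t_trans = 4000/(100*10^6) s = 0.0400 ms; t_prop = 200/200000 s = 1.0000 ms; subtotal = 1.0400 ms
Link 3: t_trans = 4000/(20*10^6) s = 0.2000 ms; t_prop = 400/200000 s = 2.0000 ms; subtotal = 2.2000 ms
End-to-end = 0.6500 + 1.0400 + 2.2000 = 3.8900 ms -> 3.890 ms (3 dp)

3.890


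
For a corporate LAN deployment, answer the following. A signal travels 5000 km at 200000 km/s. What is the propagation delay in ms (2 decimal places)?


Given: distance = 5000 km, speed = 200000 km/s
Delay = distance / speed = 5000 / 200000 seconds
Delay in ms = 5000 * 1000 / 200000
Delay = 25.0000 ms
Rounded to 2 dp = 25.00 ms

25.00


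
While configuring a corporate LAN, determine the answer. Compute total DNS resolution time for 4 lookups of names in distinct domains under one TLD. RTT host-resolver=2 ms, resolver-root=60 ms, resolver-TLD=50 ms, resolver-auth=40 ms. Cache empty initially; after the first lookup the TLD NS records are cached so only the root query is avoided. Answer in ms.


Lookup 1 (cold cache): local + root + TLD + auth = 2 + 60 + 50 + 40 = 152 ms
Lookups 2..4 (TLD NS cached -> skip root; new domain -> still ask TLD and auth): local + TLD + auth = 2 + 50 + 40 = 92 ms each
Remaining 3 lookups: 3 * 92 = 276 ms
Total = 152 + 276 = 428 ms

428


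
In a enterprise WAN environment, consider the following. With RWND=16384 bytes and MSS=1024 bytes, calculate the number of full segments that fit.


Given: RWND = 16384 bytes, MSS = 1024 bytes
Full segments = floor(RWND / MSS)
Full segments = floor(16384 / 1024)
Full segments = floor(16.0) = 16

16


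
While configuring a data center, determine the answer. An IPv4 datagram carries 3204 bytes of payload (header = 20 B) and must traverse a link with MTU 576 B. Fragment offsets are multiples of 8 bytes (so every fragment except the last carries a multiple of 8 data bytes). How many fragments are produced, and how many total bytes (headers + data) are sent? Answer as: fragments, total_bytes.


Max data per non-final fragment = floor((MTU - header)/8)*8 = floor((576 - 20)/8)*8 = floor(556/8)*8 = 552 B
Final fragment needs no 8-byte alignment: it can carry up to MTU - header = 556 B
Non-final fragments needed = ceil((payload - 556) / 552) = ceil(2648/552) = ceil(4.7971) = 5
Number of fragments = 5 + 1 = 6
Fragment sizes (data): 5 * 552 B + 444 B (last, 444 <= 556 OK)
Total bytes sent = payload + n_frags * header = 3204 + 6*20 = 3204 + 120 = 3324 B

6, 3324


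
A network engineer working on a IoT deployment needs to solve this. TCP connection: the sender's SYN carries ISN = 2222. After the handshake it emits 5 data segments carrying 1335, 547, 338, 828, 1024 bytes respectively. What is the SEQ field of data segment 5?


The SYN occupies sequence number ISN = 2222, so the first data byte is ISN + 1 = 2223.
SEQ of data segment i = (ISN + 1) + sum of payload sizes of segments 1..i-1.
Segment 1: SEQ = 2223, payload = 1335 bytes
Segment 2: SEQ = 3558, payload = 547 bytes
Segment 3: SEQ = 4105, payload = 338 bytes
Segment 4: SEQ = 4443, payload = 828 bytes
Segment 5: SEQ = 5271, payload = 1024 bytes
SEQ of segment 5 = 2223 + 1335 + 547 + 338 + 828 = 5271

5271


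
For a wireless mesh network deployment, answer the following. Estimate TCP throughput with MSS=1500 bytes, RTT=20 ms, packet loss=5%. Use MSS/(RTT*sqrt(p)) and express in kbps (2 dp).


Given: MSS = 1500 bytes, RTT = 20 ms, loss = 5%
RTT in seconds = 20 / 1000 = 0.02
Loss rate = 5% = 0.05
sqrt(loss) = sqrt(0.05) = 0.223606797750
Throughput (bytes/s) = 1500 / (0.02 * 0.223606797750) = 335410.1966
Throughput (kbps) = 335410.1966 * 8 / 1000 = 2683.281573 -> 2683.28 kbps (2 dp)

2683.28


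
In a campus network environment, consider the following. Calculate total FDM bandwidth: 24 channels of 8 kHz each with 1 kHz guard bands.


Given: 24 channels, 8 kHz each, guard = 1 kHz
Channel bandwidth = 24 * 8 = 192 kHz
Guard bands = 23 gaps * 1 kHz = 23 kHz
Total = 192 + 23 = 215 kHz

215


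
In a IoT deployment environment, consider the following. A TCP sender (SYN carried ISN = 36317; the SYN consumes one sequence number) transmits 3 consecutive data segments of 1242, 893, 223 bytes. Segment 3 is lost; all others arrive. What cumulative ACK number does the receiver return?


SYN uses sequence number 36317; first data byte = ISN + 1 = 36318.
Segment 1: SEQ = 36318, len = 1242 B, covers [36318, 37559]
Segment 2: SEQ = 37560, len = 893 B, covers [37560, 38452]
Segment 3: SEQ = 38453, len = 223 B, covers [38453, 38675] [LOST]
In-order data received: bytes [36318, 38452] (segments 1..2).
Segment 3 missing -> gap begins at byte 38453.
Cumulative ACK = next expected in-order byte = 36318 + 1242 + 893 = 38453

38453


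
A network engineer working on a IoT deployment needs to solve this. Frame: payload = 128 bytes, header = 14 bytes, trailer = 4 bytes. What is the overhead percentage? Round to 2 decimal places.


Given: payload = 128 B, header = 14 B, trailer = 4 B
Overhead bytes = header + trailer = 14 + 4 = 18
Total frame = payload + overhead = 128 + 18 = 146
Overhead % = 18 / 146 * 100 = 12.3288% -> 12.33% (2 dp)

12.33


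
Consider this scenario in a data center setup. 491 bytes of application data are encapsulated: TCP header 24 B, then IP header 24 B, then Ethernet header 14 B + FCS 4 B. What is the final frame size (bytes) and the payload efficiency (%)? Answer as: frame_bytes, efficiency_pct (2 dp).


TCP segment = 491 + 24 = 515 B
IP packet = 515 + 24 = 539 B
Ethernet frame = 539 + 14 + 4 = 557 B
Efficiency = app / frame = 491 / 557 = 0.881508 = 88.1508% -> 88.15% (2 dp)

557, 88.15


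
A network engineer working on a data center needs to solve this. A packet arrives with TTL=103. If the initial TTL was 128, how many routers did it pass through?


Given: initial TTL = 128, received TTL = 103
Hops = initial TTL - received TTL
Hops = 128 - 103 = 25

25


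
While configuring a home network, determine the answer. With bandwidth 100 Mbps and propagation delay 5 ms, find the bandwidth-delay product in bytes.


Given: bandwidth = 100 Mbps, delay = 5 ms
BDP in bits = 100 * 10^6 * 5 / 1000
BDP in bits = 500000
BDP in bytes = 500000 / 8 = 62500

62500


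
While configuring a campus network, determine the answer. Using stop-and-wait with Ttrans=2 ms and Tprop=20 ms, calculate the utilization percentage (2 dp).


Given: Ttrans = 2 ms, Tprop = 20 ms
RTT = 2 * Tprop = 2 * 20 = 40 ms
U = Ttrans / (Ttrans + RTT)
U = 2 / (2 + 40)
U = 2 / 42 = 0.047619
U% = 4.76%

4.76


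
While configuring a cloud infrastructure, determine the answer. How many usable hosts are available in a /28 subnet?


Given: subnet mask /28
Host bits = 32 - 28 = 4
Total addresses = 2^4 = 16
Usable hosts = 16 - 2 (network + broadcast) = 14

14


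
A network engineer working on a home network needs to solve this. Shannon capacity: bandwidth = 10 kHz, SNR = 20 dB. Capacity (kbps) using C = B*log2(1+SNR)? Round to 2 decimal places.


Given: B = 10 kHz, SNR = 20 dB
SNR linear = 10^(20/10) = 100
1 + SNR = 101
log2(101) = 6.6582114828
C = 10 * 1000 * 6.6582114828 = 66582.1148 bps
C = 66.582115 kbps -> 66.58 kbps (2 dp)

66.58


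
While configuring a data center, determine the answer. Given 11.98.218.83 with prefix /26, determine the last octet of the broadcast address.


Given: IP = 11.98.218.83, prefix = /26
Host bits = 32 - 26 = 6
Network last octet = 83 AND mask = 64
Host part size = 2^6 - 1 = 63
Broadcast last octet = 64 OR 63 = 127

127


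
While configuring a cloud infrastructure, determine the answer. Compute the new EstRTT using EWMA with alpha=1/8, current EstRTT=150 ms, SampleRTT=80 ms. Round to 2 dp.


Given: EstRTT = 150 ms, SampleRTT = 80 ms, alpha = 1/8
New EstRTT = (1 - alpha) * EstRTT + alpha * SampleRTT
(7/8) * 150 = 131.25
(1/8) * 80 = 10
New EstRTT = 131.25 + 10 = 141.25 ms -> 141.25 ms (2 dp)

141.25


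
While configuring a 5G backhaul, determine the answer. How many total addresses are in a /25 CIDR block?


Given: CIDR prefix /25
Host bits = 32 - 25 = 7
Total addresses = 2^7 = 128

128


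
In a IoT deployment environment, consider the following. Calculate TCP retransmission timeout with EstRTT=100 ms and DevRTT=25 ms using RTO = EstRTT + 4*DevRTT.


Given: EstRTT = 100 ms, DevRTT = 25 ms
Timeout = EstRTT + 4 * DevRTT
4 * DevRTT = 4 * 25 = 100
Timeout = 100 + 100 = 200 ms

200


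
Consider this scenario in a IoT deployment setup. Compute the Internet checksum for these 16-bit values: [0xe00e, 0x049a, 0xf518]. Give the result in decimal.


Given words: [0xe00e, 0x049a, 0xf518]
Step 1: Sum all words
Raw sum = 57358 + 1178 + 62744 = 121280
Step 2: Fold carry: (55744 + 1) = 55745
One's complement = ~55745 & 0xFFFF = 9790

9790


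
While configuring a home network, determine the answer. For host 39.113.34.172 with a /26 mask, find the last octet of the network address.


Given: IP = 39.113.34.172, prefix = /26
Subnet mask = 255.255.255.192
Last octet of IP: 172
Last octet of mask: 192
Network last octet = 172 AND 192 = 128

128


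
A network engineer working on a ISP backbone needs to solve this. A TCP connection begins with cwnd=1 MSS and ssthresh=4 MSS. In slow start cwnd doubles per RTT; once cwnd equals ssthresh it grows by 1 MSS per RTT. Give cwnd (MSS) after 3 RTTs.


RTT 0: cwnd = 1 MSS (initial)
RTT 1: cwnd = 2 MSS (slow start, doubled)
RTT 2: cwnd = 4 MSS (slow start, doubled)
RTT 3: cwnd = 5 MSS (congestion avoidance, +1)

5


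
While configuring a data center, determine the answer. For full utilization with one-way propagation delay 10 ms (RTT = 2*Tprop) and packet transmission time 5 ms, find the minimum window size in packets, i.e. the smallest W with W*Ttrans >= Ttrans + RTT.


Given: Ttrans = 5 ms, RTT = 20 ms (= 2 * Tprop, Tprop = 10 ms)
Time until first ACK returns = Ttrans + RTT = 5 + 20 = 25 ms
Need W * Ttrans >= Ttrans + RTT  ->  W >= (Ttrans + RTT) / Ttrans
(Ttrans + RTT) / Ttrans = 25 / 5 = 5
W_min = ceil(5) = 5

5


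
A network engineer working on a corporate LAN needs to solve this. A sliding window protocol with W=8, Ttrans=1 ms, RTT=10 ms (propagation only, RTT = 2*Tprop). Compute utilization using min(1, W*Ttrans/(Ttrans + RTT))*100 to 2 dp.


Given: W = 8, Ttrans = 1 ms, RTT = 10 ms (= 2 * Tprop, Tprop = 5 ms)
Cycle time = Ttrans + RTT = 1 + 10 = 11 ms (first packet sent until its ACK returns)
W * Ttrans = 8 * 1 = 8 ms of sending per cycle
W * Ttrans / (Ttrans + RTT) = 8 / 11 = 0.727273
U = min(1, 0.727273) = 0.727273
U% = 72.73%

72.73


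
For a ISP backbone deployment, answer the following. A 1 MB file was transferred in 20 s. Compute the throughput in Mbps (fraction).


Given: file = 1 MB, time = 20 s
File in Mb = 1 * 8 = 8 Mb
Throughput = 8 / 20 Mbps
Throughput = 2/5 Mbps

2/5


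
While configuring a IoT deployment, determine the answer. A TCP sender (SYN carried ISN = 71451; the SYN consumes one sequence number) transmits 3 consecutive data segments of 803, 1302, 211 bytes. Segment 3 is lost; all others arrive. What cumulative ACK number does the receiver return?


SYN uses sequence number 71451; first data byte = ISN + 1 = 71452.
Segment 1: SEQ = 71452, len = 803 B, covers [71452, 72254]
Segment 2: SEQ = 72255, len = 1302 B, covers [72255, 73556]
Segment 3: SEQ = 73557, len = 211 B, covers [73557, 73767] [LOST]
In-order data received: bytes [71452, 73556] (segments 1..2).
Segment 3 missing -> gap begins at byte 73557.
Cumulative ACK = next expected in-order byte = 71452 + 803 + 1302 = 73557

73557


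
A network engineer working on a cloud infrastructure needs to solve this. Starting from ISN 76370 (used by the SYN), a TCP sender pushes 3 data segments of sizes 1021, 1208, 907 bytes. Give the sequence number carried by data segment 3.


The SYN occupies sequence number ISN = 76370, so the first data byte is ISN + 1 = 76371.
SEQ of data segment i = (ISN + 1) + sum of payload sizes of segments 1..i-1.
Segment 1: SEQ = 76371, payload = 1021 bytes
Segment 2: SEQ = 77392, payload = 1208 bytes
Segment 3: SEQ = 78600, payload = 907 bytes
SEQ of segment 3 = 76371 + 1021 + 1208 = 78600

78600


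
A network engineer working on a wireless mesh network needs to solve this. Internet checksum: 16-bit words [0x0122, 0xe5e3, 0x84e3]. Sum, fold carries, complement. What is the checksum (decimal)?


Given words: [0x0122, 0xe5e3, 0x84e3]
Step 1: Sum all words
Raw sum = 290 + 58851 + 34019 = 93160
Step 2: Fold carry: (27624 + 1) = 27625
One's complement = ~27625 & 0xFFFF = 37910

37910


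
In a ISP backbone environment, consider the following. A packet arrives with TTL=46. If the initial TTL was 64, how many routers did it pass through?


Given: initial TTL = 64, received TTL = 46
Hops = initial TTL - received TTL
Hops = 64 - 46 = 18

18


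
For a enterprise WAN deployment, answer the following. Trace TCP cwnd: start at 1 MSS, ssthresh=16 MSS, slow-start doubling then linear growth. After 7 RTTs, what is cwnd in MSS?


RTT 0: cwnd = 1 MSS (initial)
RTT 1: cwnd = 2 MSS (slow start, doubled)
RTT 2: cwnd = 4 MSS (slow start, doubled)
RTT 3: cwnd = 8 MSS (slow start, doubled)
RTT 4: cwnd = 16 MSS (slow start, doubled)
RTT 5: cwnd = 17 MSS (congestion avoidance, +1)
RTT 6: cwnd = 18 MSS (congestion avoidance, +1)
RTT 7: cwnd = 19 MSS (congestion avoidance, +1)

19


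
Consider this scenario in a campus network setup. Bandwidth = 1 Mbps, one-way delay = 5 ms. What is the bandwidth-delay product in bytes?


Given: bandwidth = 1 Mbps, delay = 5 ms
BDP in bits = 1 * 10^6 * 5 / 1000
BDP in bits = 5000
BDP in bytes = 5000 / 8 = 625

625


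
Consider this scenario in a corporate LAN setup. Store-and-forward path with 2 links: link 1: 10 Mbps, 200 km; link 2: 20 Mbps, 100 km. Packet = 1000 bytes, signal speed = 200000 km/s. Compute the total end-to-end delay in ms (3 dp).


Packet = 1000 bytes = 8000 bits. Store-and-forward: sum (t_trans + t_prop) per link.
Link 1: t_trans = 8000/(10*10^6) s = 0.8000 ms; t_prop = 200/200000 s = 1.0000 ms; subtotal = 1.8000 ms
Link 2: t_trans = 8000/(20*10^6) s = 0.4000 ms; t_prop = 100/200000 s = 0.5000 ms; subtotal = 0.9000 ms
End-to-end = 1.8000 + 0.9000 = 2.7000 ms -> 2.700 ms (3 dp)

2.700


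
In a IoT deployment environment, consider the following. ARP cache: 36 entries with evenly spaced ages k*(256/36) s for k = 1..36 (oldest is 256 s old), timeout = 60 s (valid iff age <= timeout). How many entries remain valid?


Ages are k * 256/36 s for k = 1..36 (spacing = 7.1111 s).
Entry k is valid iff k * 256/36 <= 60 iff k <= 36 * 60 / 256 = 8.4375
n_valid = floor(8.4375) = 8
(n_stale = 36 - 8 = 28)

8


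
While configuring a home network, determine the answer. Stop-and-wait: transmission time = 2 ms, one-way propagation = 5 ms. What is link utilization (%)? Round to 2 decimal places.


Given: Ttrans = 2 ms, Tprop = 5 ms
RTT = 2 * Tprop = 2 * 5 = 10 ms
U = Ttrans / (Ttrans + RTT)
U = 2 / (2 + 10)
U = 2 / 12 = 0.166667
U% = 16.67%

16.67


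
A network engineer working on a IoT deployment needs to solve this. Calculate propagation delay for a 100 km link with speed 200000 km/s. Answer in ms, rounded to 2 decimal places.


Given: distance = 100 km, speed = 200000 km/s
Delay = distance / speed = 100 / 200000 seconds
Delay in ms = 100 * 1000 / 200000
Delay = 0.5000 ms
Rounded to 2 dp = 0.50 ms

0.50


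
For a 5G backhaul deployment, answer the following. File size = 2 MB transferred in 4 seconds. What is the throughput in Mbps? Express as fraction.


Given: file = 2 MB, time = 4 s
File in Mb = 2 * 8 = 16 Mb
Throughput = 16 / 4 Mbps
Throughput = 4 Mbps

4


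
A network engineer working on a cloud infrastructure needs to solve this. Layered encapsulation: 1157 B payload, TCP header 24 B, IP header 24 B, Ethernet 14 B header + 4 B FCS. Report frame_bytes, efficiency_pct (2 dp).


TCP segment = 1157 + 24 = 1181 B
IP packet = 1181 + 24 = 1205 B
Ethernet frame = 1205 + 14 + 4 = 1223 B
Efficiency = app / frame = 1157 / 1223 = 0.946034 = 94.6034% -> 94.60% (2 dp)

1223, 94.60


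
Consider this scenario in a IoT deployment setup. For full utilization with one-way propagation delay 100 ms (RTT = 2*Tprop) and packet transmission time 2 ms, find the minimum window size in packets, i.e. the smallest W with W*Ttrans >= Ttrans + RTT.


Given: Ttrans = 2 ms, RTT = 200 ms (= 2 * Tprop, Tprop = 100 ms)
Time until first ACK returns = Ttrans + RTT = 2 + 200 = 202 ms
Need W * Ttrans >= Ttrans + RTT  ->  W >= (Ttrans + RTT) / Ttrans
(Ttrans + RTT) / Ttrans = 202 / 2 = 101
W_min = ceil(101) = 101

101


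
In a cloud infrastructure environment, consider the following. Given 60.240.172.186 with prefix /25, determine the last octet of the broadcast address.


Given: IP = 60.240.172.186, prefix = /25
Host bits = 32 - 25 = 7
Network last octet = 186 AND mask = 128
Host part size = 2^7 - 1 = 127
Broadcast last octet = 128 OR 127 = 255

255


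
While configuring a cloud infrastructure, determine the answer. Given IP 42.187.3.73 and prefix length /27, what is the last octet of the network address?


Given: IP = 42.187.3.73, prefix = /27
Subnet mask = 255.255.255.224
Last octet of IP: 73
Last octet of mask: 224
Network last octet = 73 AND 224 = 64

64


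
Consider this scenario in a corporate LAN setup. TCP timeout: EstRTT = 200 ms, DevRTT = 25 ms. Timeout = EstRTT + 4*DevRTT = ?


Given: EstRTT = 200 ms, DevRTT = 25 ms
Timeout = EstRTT + 4 * DevRTT
4 * DevRTT = 4 * 25 = 100
Timeout = 200 + 100 = 300 ms

300


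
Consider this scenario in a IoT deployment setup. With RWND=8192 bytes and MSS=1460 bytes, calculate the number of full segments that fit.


Given: RWND = 8192 bytes, MSS = 1460 bytes
Full segments = floor(RWND / MSS)
Full segments = floor(8192 / 1460)
Full segments = floor(5.611) = 5

5


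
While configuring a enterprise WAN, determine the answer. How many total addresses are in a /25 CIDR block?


Given: CIDR prefix /25
Host bits = 32 - 25 = 7
Total addresses = 2^7 = 128

128


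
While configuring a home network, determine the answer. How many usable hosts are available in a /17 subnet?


Given: subnet mask /17
Host bits = 32 - 17 = 15
Total addresses = 2^15 = 32768
Usable hosts = 32768 - 2 (network + broadcast) = 32766

32766


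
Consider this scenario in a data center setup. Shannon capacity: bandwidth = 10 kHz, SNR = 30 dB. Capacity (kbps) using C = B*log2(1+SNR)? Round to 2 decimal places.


Given: B = 10 kHz, SNR = 30 dB
SNR linear = 10^(30/10) = 1000
1 + SNR = 1001
log2(1001) = 9.9672262588
C = 10 * 1000 * 9.9672262588 = 99672.2626 bps
C = 99.672263 kbps -> 99.67 kbps (2 dp)

99.67


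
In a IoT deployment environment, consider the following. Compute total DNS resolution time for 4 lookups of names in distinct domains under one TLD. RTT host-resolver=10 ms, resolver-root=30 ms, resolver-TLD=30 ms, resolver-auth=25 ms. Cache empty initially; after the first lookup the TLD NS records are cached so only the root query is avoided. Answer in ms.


Lookup 1 (cold cache): local + root + TLD + auth = 10 + 30 + 30 + 25 = 95 ms
Lookups 2..4 (TLD NS cached -> skip root; new domain -> still ask TLD and auth): local + TLD + auth = 10 + 30 + 25 = 65 ms each
Remaining 3 lookups: 3 * 65 = 195 ms
Total = 95 + 195 = 290 ms

290


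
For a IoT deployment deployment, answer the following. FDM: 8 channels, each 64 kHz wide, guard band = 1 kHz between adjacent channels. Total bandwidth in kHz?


Given: 8 channels, 64 kHz each, guard = 1 kHz
Channel bandwidth = 8 * 64 = 512 kHz
Guard bands = 7 gaps * 1 kHz = 7 kHz
Total = 512 + 7 = 519 kHz

519


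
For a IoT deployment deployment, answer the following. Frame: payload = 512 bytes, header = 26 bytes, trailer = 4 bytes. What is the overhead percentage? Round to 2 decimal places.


Given: payload = 512 B, header = 26 B, trailer = 4 B
Overhead bytes = header + trailer = 26 + 4 = 30
Total frame = payload + overhead = 512 + 30 = 542
Overhead % = 30 / 542 * 100 = 5.5351% -> 5.54% (2 dp)

5.54


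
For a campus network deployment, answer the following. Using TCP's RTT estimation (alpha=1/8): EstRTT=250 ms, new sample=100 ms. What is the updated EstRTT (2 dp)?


Given: EstRTT = 250 ms, SampleRTT = 100 ms, alpha = 1/8
New EstRTT = (1 - alpha) * EstRTT + alpha * SampleRTT
(7/8) * 250 = 218.75
(1/8) * 100 = 12.5
New EstRTT = 218.75 + 12.5 = 231.25 ms -> 231.25 ms (2 dp)

231.25


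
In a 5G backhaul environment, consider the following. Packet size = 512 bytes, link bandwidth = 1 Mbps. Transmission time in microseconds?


Given: packet = 512 bytes, bandwidth = 1 Mbps
Packet in bits = 512 * 8 = 4096 bits
Bandwidth = 1 * 10^6 = 1000000 bps
Time = 4096 / 1000000 seconds
Time in us = 4096 * 10^6 / 1000000 = 4096

4096


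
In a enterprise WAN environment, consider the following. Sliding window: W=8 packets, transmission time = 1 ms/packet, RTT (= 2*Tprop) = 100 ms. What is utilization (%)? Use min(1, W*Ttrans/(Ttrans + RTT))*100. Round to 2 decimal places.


Given: W = 8, Ttrans = 1 ms, RTT = 100 ms (= 2 * Tprop, Tprop = 50 ms)
Cycle time = Ttrans + RTT = 1 + 100 = 101 ms (first packet sent until its ACK returns)
W * Ttrans = 8 * 1 = 8 ms of sending per cycle
W * Ttrans / (Ttrans + RTT) = 8 / 101 = 0.079208
U = min(1, 0.079208) = 0.079208
U% = 7.92%

7.92


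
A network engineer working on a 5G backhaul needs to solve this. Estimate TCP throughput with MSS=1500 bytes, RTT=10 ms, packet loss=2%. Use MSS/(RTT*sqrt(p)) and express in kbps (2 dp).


Given: MSS = 1500 bytes, RTT = 10 ms, loss = 2%
RTT in seconds = 10 / 1000 = 0.01
Loss rate = 2% = 0.02
sqrt(loss) = sqrt(0.02) = 0.141421356237
Throughput (bytes/s) = 1500 / (0.01 * 0.141421356237) = 1060660.1718
Throughput (kbps) = 1060660.1718 * 8 / 1000 = 8485.281374 -> 8485.28 kbps (2 dp)

8485.28


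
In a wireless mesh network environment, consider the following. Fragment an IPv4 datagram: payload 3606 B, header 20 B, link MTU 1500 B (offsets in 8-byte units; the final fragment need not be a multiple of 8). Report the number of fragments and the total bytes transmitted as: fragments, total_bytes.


Max data per non-final fragment = floor((MTU - header)/8)*8 = floor((1500 - 20)/8)*8 = floor(1480/8)*8 = 1480 B
Final fragment needs no 8-byte alignment: it can carry up to MTU - header = 1480 B
Non-final fragments needed = ceil((payload - 1480) / 1480) = ceil(2126/1480) = ceil(1.4365) = 2
Number of fragments = 2 + 1 = 3
Fragment sizes (data): 2 * 1480 B + 646 B (last, 646 <= 1480 OK)
Total bytes sent = payload + n_frags * header = 3606 + 3*20 = 3606 + 60 = 3666 B

3, 3666


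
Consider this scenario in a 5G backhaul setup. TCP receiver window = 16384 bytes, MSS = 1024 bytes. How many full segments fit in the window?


Given: RWND = 16384 bytes, MSS = 1024 bytes
Full segments = floor(RWND / MSS)
Full segments = floor(16384 / 1024)
Full segments = floor(16.0) = 16

16


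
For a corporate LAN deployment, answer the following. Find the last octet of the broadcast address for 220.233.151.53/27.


Given: IP = 220.233.151.53, prefix = /27
Host bits = 32 - 27 = 5
Network last octet = 53 AND mask = 32
Host part size = 2^5 - 1 = 31
Broadcast last octet = 32 OR 31 = 63

63


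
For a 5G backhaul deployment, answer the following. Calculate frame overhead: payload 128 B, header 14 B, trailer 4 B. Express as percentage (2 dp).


Given: payload = 128 B, header = 14 B, trailer = 4 B
Overhead bytes = header + trailer = 14 + 4 = 18
Total frame = payload + overhead = 128 + 18 = 146
Overhead % = 18 / 146 * 100 = 12.3288% -> 12.33% (2 dp)

12.33


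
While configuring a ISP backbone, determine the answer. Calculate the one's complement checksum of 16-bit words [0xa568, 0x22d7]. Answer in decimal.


Given words: [0xa568, 0x22d7]
Step 1: Sum all words
Raw sum = 42344 + 8919 = 51263
One's complement = ~51263 & 0xFFFF = 14272

14272


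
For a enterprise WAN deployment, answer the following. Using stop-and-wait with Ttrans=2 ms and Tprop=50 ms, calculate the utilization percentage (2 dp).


Given: Ttrans = 2 ms, Tprop = 50 ms
RTT = 2 * Tprop = 2 * 50 = 100 ms
U = Ttrans / (Ttrans + RTT)
U = 2 / (2 + 100)
U = 2 / 102 = 0.019608
U% = 1.96%

1.96


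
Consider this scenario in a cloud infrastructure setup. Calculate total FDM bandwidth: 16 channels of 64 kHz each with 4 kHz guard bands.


Given: 16 channels, 64 kHz each, guard = 4 kHz
Channel bandwidth = 16 * 64 = 1024 kHz
Guard bands = 15 gaps * 4 kHz = 60 kHz
Total = 1024 + 60 = 1084 kHz

1084


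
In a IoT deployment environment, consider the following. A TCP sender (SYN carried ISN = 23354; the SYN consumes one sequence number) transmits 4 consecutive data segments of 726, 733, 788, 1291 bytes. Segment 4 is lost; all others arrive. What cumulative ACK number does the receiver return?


SYN uses sequence number 23354; first data byte = ISN + 1 = 23355.
Segment 1: SEQ = 23355, len = 726 B, covers [23355, 24080]
Segment 2: SEQ = 24081, len = 733 B, covers [24081, 24813]
Segment 3: SEQ = 24814, len = 788 B, covers [24814, 25601]
Segment 4: SEQ = 25602, len = 1291 B, covers [25602, 26892] [LOST]
In-order data received: bytes [23355, 25601] (segments 1..3).
Segment 4 missing -> gap begins at byte 25602.
Cumulative ACK = next expected in-order byte = 23355 + 726 + 733 + 788 = 25602

25602


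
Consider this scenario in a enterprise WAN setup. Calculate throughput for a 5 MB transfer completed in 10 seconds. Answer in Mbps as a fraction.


Given: file = 5 MB, time = 10 s
File in Mb = 5 * 8 = 40 Mb
Throughput = 40 / 10 Mbps
Throughput = 4 Mbps

4


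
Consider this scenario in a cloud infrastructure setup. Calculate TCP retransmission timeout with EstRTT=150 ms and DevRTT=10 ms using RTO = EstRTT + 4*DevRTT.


Given: EstRTT = 150 ms, DevRTT = 10 ms
Timeout = EstRTT + 4 * DevRTT
4 * DevRTT = 4 * 10 = 40
Timeout = 150 + 40 = 190 ms

190


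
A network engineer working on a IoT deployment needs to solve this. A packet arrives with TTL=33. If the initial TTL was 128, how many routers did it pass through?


Given: initial TTL = 128, received TTL = 33
Hops = initial TTL - received TTL
Hops = 128 - 33 = 95

95


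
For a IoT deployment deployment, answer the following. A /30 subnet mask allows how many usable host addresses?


Given: subnet mask /30
Host bits = 32 - 30 = 2
Total addresses = 2^2 = 4
Usable hosts = 4 - 2 (network + broadcast) = 2

2


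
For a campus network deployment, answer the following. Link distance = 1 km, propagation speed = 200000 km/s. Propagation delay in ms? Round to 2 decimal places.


Given: distance = 1 km, speed = 200000 km/s
Delay = distance / speed = 1 / 200000 seconds
Delay in ms = 1 * 1000 / 200000
Delay = 0.0050 ms
Rounded to 2 dp = 0.01 ms

0.01


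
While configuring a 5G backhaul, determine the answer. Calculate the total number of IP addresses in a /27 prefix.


Given: CIDR prefix /27
Host bits = 32 - 27 = 5
Total addresses = 2^5 = 32

32


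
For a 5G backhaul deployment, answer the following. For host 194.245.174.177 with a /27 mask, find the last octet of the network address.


Given: IP = 194.245.174.177, prefix = /27
Subnet mask = 255.255.255.224
Last octet of IP: 177
Last octet of mask: 224
Network last octet = 177 AND 224 = 160

160


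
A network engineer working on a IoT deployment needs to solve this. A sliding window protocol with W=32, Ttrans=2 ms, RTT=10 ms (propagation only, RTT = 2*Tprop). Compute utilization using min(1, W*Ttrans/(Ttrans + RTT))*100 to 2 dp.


Given: W = 32, Ttrans = 2 ms, RTT = 10 ms (= 2 * Tprop, Tprop = 5 ms)
Cycle time = Ttrans + RTT = 2 + 10 = 12 ms (first packet sent until its ACK returns)
W * Ttrans = 32 * 2 = 64 ms of sending per cycle
W * Ttrans / (Ttrans + RTT) = 64 / 12 = 5.333333
U = min(1, 5.333333) = 1.000000
U% = 100.00%

100.00


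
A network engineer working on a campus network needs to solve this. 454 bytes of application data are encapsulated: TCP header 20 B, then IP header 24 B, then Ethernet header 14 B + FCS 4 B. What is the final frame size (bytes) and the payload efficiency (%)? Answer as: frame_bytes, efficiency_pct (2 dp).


TCP segment = 454 + 20 = 474 B
IP packet = 474 + 24 = 498 B
Ethernet frame = 498 + 14 + 4 = 516 B
Efficiency = app / frame = 454 / 516 = 0.879845 = 87.9845% -> 87.98% (2 dp)

516, 87.98


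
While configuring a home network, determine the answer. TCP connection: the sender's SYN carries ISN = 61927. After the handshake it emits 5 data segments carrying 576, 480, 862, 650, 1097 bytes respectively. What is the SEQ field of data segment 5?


The SYN occupies sequence number ISN = 61927, so the first data byte is ISN + 1 = 61928.
SEQ of data segment i = (ISN + 1) + sum of payload sizes of segments 1..i-1.
Segment 1: SEQ = 61928, payload = 576 bytes
Segment 2: SEQ = 62504, payload = 480 bytes
Segment 3: SEQ = 62984, payload = 862 bytes
Segment 4: SEQ = 63846, payload = 650 bytes
Segment 5: SEQ = 64496, payload = 1097 bytes
SEQ of segment 5 = 61928 + 576 + 480 + 862 + 650 = 64496

64496


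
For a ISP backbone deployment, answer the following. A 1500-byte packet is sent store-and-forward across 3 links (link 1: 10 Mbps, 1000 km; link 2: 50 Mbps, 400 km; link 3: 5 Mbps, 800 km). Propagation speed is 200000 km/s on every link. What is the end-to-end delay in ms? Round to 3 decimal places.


Packet = 1500 bytes = 12000 bits. Store-and-forward: sum (t_trans + t_prop) per link.
Link 1: t_trans = 12000/(10*10^6) s = 1.2000 ms; t_prop = 1000/200000 s = 5.0000 ms; subtotal = 6.2000 ms
Link 2: t_trans = 12000/(50*10^6) s = 0.2400 ms; t_prop = 400/200000 s = 2.0000 ms; subtotal = 2.2400 ms
Link 3: t_trans = 12000/(5*10^6) s = 2.4000 ms; t_prop = 800/200000 s = 4.0000 ms; subtotal = 6.4000 ms
End-to-end = 6.2000 + 2.2400 + 6.4000 = 14.8400 ms -> 14.840 ms (3 dp)

14.840


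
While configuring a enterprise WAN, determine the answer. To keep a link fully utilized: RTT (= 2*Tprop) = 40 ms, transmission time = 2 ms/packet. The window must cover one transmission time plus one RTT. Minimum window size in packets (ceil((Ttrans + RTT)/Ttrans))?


Given: Ttrans = 2 ms, RTT = 40 ms (= 2 * Tprop, Tprop = 20 ms)
Time until first ACK returns = Ttrans + RTT = 2 + 40 = 42 ms
Need W * Ttrans >= Ttrans + RTT  ->  W >= (Ttrans + RTT) / Ttrans
(Ttrans + RTT) / Ttrans = 42 / 2 = 21
W_min = ceil(21) = 21

21


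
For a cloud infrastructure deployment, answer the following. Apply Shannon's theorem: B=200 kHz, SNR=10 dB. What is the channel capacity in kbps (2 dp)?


Given: B = 200 kHz, SNR = 10 dB
SNR linear = 10^(10/10) = 10
1 + SNR = 11
log2(11) = 3.4594316186
C = 200 * 1000 * 3.4594316186 = 691886.3237 bps
C = 691.886324 kbps -> 691.89 kbps (2 dp)

691.89


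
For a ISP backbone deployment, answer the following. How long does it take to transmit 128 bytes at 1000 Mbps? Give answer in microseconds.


Given: packet = 128 bytes, bandwidth = 1000 Mbps
Packet in bits = 128 * 8 = 1024 bits
Bandwidth = 1000 * 10^6 = 1000000000 bps
Time = 1024 / 1000000000 seconds
Time in us = 1024 * 10^6 / 1000000000 = 1.024

1.024


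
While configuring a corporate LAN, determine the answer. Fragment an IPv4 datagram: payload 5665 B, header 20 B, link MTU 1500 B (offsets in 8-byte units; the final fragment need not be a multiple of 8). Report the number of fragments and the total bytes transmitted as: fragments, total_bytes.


Max data per non-final fragment = floor((MTU - header)/8)*8 = floor((1500 - 20)/8)*8 = floor(1480/8)*8 = 1480 B
Final fragment needs no 8-byte alignment: it can carry up to MTU - header = 1480 B
Non-final fragments needed = ceil((payload - 1480) / 1480) = ceil(4185/1480) = ceil(2.8277) = 3
Number of fragments = 3 + 1 = 4
Fragment sizes (data): 3 * 1480 B + 1225 B (last, 1225 <= 1480 OK)
Total bytes sent = payload + n_frags * header = 5665 + 4*20 = 5665 + 80 = 5745 B

4, 5745


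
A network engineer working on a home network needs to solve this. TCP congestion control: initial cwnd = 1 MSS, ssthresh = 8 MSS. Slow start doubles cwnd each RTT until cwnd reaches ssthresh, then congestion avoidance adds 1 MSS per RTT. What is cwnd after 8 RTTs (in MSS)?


RTT 0: cwnd = 1 MSS (initial)
RTT 1: cwnd = 2 MSS (slow start, doubled)
RTT 2: cwnd = 4 MSS (slow start, doubled)
RTT 3: cwnd = 8 MSS (slow start, doubled)
RTT 4: cwnd = 9 MSS (congestion avoidance, +1)
RTT 5: cwnd = 10 MSS (congestion avoidance, +1)
RTT 6: cwnd = 11 MSS (congestion avoidance, +1)
RTT 7: cwnd = 12 MSS (congestion avoidance, +1)
RTT 8: cwnd = 13 MSS (congestion avoidance, +1)

13


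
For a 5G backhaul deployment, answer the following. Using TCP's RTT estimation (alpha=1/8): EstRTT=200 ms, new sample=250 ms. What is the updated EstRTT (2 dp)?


Given: EstRTT = 200 ms, SampleRTT = 250 ms, alpha = 1/8
New EstRTT = (1 - alpha) * EstRTT + alpha * SampleRTT
(7/8) * 200 = 175
(1/8) * 250 = 31.25
New EstRTT = 175 + 31.25 = 206.25 ms -> 206.25 ms (2 dp)

206.25


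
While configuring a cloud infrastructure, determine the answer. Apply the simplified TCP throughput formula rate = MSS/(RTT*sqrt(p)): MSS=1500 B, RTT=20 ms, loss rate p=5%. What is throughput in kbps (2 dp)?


Given: MSS = 1500 bytes, RTT = 20 ms, loss = 5%
RTT in seconds = 20 / 1000 = 0.02
Loss rate = 5% = 0.05
sqrt(loss) = sqrt(0.05) = 0.223606797750
Throughput (bytes/s) = 1500 / (0.02 * 0.223606797750) = 335410.1966
Throughput (kbps) = 335410.1966 * 8 / 1000 = 2683.281573 -> 2683.28 kbps (2 dp)

2683.28


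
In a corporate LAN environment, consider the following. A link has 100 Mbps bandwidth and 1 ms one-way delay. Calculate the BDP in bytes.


Given: bandwidth = 100 Mbps, delay = 1 ms
BDP in bits = 100 * 10^6 * 1 / 1000
BDP in bits = 100000
BDP in bytes = 100000 / 8 = 12500

12500


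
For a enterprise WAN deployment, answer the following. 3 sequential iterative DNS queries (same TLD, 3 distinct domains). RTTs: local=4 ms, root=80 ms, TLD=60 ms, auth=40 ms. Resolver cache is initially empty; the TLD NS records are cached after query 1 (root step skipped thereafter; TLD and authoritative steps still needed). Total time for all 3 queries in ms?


Lookup 1 (cold cache): local + root + TLD + auth = 4 + 80 + 60 + 40 = 184 ms
Lookups 2..3 (TLD NS cached -> skip root; new domain -> still ask TLD and auth): local + TLD + auth = 4 + 60 + 40 = 104 ms each
Remaining 2 lookups: 2 * 104 = 208 ms
Total = 184 + 208 = 392 ms

392


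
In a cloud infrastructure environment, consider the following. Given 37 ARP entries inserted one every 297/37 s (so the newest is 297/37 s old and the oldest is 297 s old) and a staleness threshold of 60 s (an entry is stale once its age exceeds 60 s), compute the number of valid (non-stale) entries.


Ages are k * 297/37 s for k = 1..37 (spacing = 8.0270 s).
Entry k is valid iff k * 297/37 <= 60 iff k <= 37 * 60 / 297 = 7.4747
n_valid = floor(7.4747) = 7
(n_stale = 37 - 7 = 30)

7


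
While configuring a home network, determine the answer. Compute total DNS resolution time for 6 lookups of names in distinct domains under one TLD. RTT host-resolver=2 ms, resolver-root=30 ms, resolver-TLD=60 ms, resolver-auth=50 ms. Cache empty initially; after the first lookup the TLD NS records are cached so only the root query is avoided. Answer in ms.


Lookup 1 (cold cache): local + root + TLD + auth = 2 + 30 + 60 + 50 = 142 ms
Lookups 2..6 (TLD NS cached -> skip root; new domain -> still ask TLD and auth): local + TLD + auth = 2 + 60 + 50 = 112 ms each
Remaining 5 lookups: 5 * 112 = 560 ms
Total = 142 + 560 = 702 ms

702


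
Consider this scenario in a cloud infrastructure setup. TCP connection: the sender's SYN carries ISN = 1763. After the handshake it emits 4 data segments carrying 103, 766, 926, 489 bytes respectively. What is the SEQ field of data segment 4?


The SYN occupies sequence number ISN = 1763, so the first data byte is ISN + 1 = 1764.
SEQ of data segment i = (ISN + 1) + sum of payload sizes of segments 1..i-1.
Segment 1: SEQ = 1764, payload = 103 bytes
Segment 2: SEQ = 1867, payload = 766 bytes
Segment 3: SEQ = 2633, payload = 926 bytes
Segment 4: SEQ = 3559, payload = 489 bytes
SEQ of segment 4 = 1764 + 103 + 766 + 926 = 3559

3559
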